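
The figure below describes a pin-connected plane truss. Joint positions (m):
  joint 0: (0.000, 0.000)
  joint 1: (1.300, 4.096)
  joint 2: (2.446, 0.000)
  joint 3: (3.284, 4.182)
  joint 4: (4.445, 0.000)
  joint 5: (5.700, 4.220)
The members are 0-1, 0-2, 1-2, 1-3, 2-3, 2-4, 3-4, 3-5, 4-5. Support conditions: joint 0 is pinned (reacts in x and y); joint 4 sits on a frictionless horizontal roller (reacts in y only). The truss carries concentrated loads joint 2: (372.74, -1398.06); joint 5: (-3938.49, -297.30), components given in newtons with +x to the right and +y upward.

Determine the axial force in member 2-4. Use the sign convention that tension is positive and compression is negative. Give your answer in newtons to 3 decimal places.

N=6 nodes, M=9 members, R=3 reactions → 2N=12, M+R=12
member 0 (0-1): L=4.2973, (cx,cy)=(0.3025,0.9531)
member 1 (0-2): L=2.4460, (cx,cy)=(1.0000,0.0000)
member 2 (1-2): L=4.2533, (cx,cy)=(0.2694,-0.9630)
member 3 (1-3): L=1.9859, (cx,cy)=(0.9991,0.0433)
member 4 (2-3): L=4.2651, (cx,cy)=(0.1965,0.9805)
member 5 (2-4): L=1.9990, (cx,cy)=(1.0000,0.0000)
member 6 (3-4): L=4.3402, (cx,cy)=(0.2675,-0.9636)
member 7 (3-5): L=2.4163, (cx,cy)=(0.9999,0.0157)
member 8 (4-5): L=4.4027, (cx,cy)=(0.2851,0.9585)
solve A·x = −loads:
  F[0-1] = -4494.5109 N (compression)
  F[0-2] = -2206.1064 N (compression)
  F[1-2] = +4334.6671 N (tension)
  F[1-3] = -2529.9413 N (compression)
  F[2-3] = -2831.4913 N (compression)
  F[2-4] = -854.5997 N (compression)
  F[3-4] = +2931.8673 N (tension)
  F[3-5] = -3868.6469 N (compression)
  F[4-5] = -246.6947 N (compression)
  Rx@0 = +3565.7500 N
  Ry@0 = +4283.9231 N
  Ry@4 = -2588.5631 N

-854.600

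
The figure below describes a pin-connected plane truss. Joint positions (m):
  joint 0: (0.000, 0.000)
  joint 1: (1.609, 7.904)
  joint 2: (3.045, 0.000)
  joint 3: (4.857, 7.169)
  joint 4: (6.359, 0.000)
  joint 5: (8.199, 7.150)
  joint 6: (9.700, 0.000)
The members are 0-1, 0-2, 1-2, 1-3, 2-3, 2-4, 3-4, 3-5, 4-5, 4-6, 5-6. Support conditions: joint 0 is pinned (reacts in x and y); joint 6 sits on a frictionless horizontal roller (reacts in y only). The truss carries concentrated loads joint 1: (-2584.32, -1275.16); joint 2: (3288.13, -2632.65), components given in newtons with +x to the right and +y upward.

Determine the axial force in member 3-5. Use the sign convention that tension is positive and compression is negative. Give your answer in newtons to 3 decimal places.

498.264

N=7 nodes, M=11 members, R=3 reactions → 2N=14, M+R=14
member 0 (0-1): L=8.0661, (cx,cy)=(0.1995,0.9799)
member 1 (0-2): L=3.0450, (cx,cy)=(1.0000,0.0000)
member 2 (1-2): L=8.0334, (cx,cy)=(0.1788,-0.9839)
member 3 (1-3): L=3.3301, (cx,cy)=(0.9753,-0.2207)
member 4 (2-3): L=7.3945, (cx,cy)=(0.2450,0.9695)
member 5 (2-4): L=3.3140, (cx,cy)=(1.0000,0.0000)
member 6 (3-4): L=7.3247, (cx,cy)=(0.2051,-0.9787)
member 7 (3-5): L=3.3421, (cx,cy)=(1.0000,-0.0057)
member 8 (4-5): L=7.3830, (cx,cy)=(0.2492,0.9684)
member 9 (4-6): L=3.3410, (cx,cy)=(1.0000,0.0000)
member 10 (5-6): L=7.3059, (cx,cy)=(0.2055,-0.9787)
solve A·x = −loads:
  F[0-1] = -5077.7266 N (compression)
  F[0-2] = +1716.6978 N (tension)
  F[1-2] = +3545.4321 N (tension)
  F[1-3] = +961.3808 N (tension)
  F[2-3] = -882.5881 N (compression)
  F[2-4] = -721.3951 N (compression)
  F[3-4] = +1088.1589 N (tension)
  F[3-5] = +498.2644 N (tension)
  F[4-5] = -1099.7355 N (compression)
  F[4-6] = -224.1775 N (compression)
  F[5-6] = +1091.1445 N (tension)
  Rx@0 = -703.8100 N
  Ry@0 = +4975.6774 N
  Ry@6 = -1067.8674 N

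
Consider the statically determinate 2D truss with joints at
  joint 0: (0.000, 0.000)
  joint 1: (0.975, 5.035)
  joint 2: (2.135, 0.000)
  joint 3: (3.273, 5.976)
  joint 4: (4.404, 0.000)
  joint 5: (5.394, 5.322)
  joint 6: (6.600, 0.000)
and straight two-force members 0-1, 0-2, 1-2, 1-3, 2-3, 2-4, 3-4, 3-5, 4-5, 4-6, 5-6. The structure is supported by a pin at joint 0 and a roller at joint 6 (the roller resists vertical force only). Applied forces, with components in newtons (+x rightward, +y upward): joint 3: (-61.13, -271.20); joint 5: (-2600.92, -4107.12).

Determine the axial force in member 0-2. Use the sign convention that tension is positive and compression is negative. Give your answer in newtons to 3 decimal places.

N=7 nodes, M=11 members, R=3 reactions → 2N=14, M+R=14
member 0 (0-1): L=5.1285, (cx,cy)=(0.1901,0.9818)
member 1 (0-2): L=2.1350, (cx,cy)=(1.0000,0.0000)
member 2 (1-2): L=5.1669, (cx,cy)=(0.2245,-0.9745)
member 3 (1-3): L=2.4832, (cx,cy)=(0.9254,0.3789)
member 4 (2-3): L=6.0834, (cx,cy)=(0.1871,0.9823)
member 5 (2-4): L=2.2690, (cx,cy)=(1.0000,0.0000)
member 6 (3-4): L=6.0821, (cx,cy)=(0.1860,-0.9826)
member 7 (3-5): L=2.2195, (cx,cy)=(0.9556,-0.2947)
member 8 (4-5): L=5.4133, (cx,cy)=(0.1829,0.9831)
member 9 (4-6): L=2.1960, (cx,cy)=(1.0000,0.0000)
member 10 (5-6): L=5.4569, (cx,cy)=(0.2210,-0.9753)
solve A·x = −loads:
  F[0-1] = -3096.2996 N (compression)
  F[0-2] = -2073.4037 N (compression)
  F[1-2] = +2624.5072 N (tension)
  F[1-3] = -1272.7908 N (compression)
  F[2-3] = -2603.4690 N (compression)
  F[2-4] = -997.1632 N (compression)
  F[3-4] = +3526.8829 N (tension)
  F[3-5] = -2364.5811 N (compression)
  F[4-5] = -3524.8144 N (compression)
  F[4-6] = +303.3106 N (tension)
  F[5-6] = -1372.4258 N (compression)
  Rx@0 = +2662.0500 N
  Ry@0 = +3039.8300 N
  Ry@6 = +1338.4900 N

-2073.404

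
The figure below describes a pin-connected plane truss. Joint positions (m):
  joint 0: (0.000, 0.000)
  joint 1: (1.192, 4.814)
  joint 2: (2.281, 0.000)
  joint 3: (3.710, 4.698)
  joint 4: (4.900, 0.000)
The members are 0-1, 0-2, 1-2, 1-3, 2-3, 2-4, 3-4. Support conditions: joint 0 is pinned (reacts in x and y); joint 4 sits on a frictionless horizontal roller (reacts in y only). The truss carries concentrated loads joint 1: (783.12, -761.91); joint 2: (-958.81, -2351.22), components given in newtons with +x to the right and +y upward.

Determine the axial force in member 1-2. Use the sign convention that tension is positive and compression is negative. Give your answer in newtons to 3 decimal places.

N=5 nodes, M=7 members, R=3 reactions → 2N=10, M+R=10
member 0 (0-1): L=4.9594, (cx,cy)=(0.2404,0.9707)
member 1 (0-2): L=2.2810, (cx,cy)=(1.0000,0.0000)
member 2 (1-2): L=4.9356, (cx,cy)=(0.2206,-0.9754)
member 3 (1-3): L=2.5207, (cx,cy)=(0.9989,-0.0460)
member 4 (2-3): L=4.9105, (cx,cy)=(0.2910,0.9567)
member 5 (2-4): L=2.6190, (cx,cy)=(1.0000,0.0000)
member 6 (3-4): L=4.8464, (cx,cy)=(0.2455,-0.9694)
solve A·x = −loads:
  F[0-1] = -1096.0205 N (compression)
  F[0-2] = +87.7414 N (tension)
  F[1-2] = +362.8239 N (tension)
  F[1-3] = -1127.7997 N (compression)
  F[2-3] = +2087.6916 N (tension)
  F[2-4] = +519.0707 N (tension)
  F[3-4] = -2113.9568 N (compression)
  Rx@0 = +175.6900 N
  Ry@0 = +1063.8914 N
  Ry@4 = +2049.2386 N

362.824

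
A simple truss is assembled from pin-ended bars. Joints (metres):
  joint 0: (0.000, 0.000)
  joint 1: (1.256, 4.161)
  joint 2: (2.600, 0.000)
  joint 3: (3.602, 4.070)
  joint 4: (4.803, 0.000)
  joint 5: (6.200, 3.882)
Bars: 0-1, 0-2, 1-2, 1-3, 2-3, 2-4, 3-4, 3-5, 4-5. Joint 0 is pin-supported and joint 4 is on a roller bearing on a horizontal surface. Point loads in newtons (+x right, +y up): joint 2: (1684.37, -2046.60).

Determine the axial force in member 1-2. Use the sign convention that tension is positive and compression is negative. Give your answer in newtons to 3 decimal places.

N=6 nodes, M=9 members, R=3 reactions → 2N=12, M+R=12
member 0 (0-1): L=4.3464, (cx,cy)=(0.2890,0.9573)
member 1 (0-2): L=2.6000, (cx,cy)=(1.0000,0.0000)
member 2 (1-2): L=4.3727, (cx,cy)=(0.3074,-0.9516)
member 3 (1-3): L=2.3478, (cx,cy)=(0.9992,-0.0388)
member 4 (2-3): L=4.1915, (cx,cy)=(0.2391,0.9710)
member 5 (2-4): L=2.2030, (cx,cy)=(1.0000,0.0000)
member 6 (3-4): L=4.2435, (cx,cy)=(0.2830,-0.9591)
member 7 (3-5): L=2.6048, (cx,cy)=(0.9974,-0.0722)
member 8 (4-5): L=4.1257, (cx,cy)=(0.3386,0.9409)
solve A·x = −loads:
  F[0-1] = -980.5503 N (compression)
  F[0-2] = +1967.7223 N (tension)
  F[1-2] = +1010.6833 N (tension)
  F[1-3] = -594.4463 N (compression)
  F[2-3] = +1117.2344 N (tension)
  F[2-4] = +326.9206 N (tension)
  F[3-4] = -1155.1108 N (compression)
  F[3-5] = +0.0000 N (tension)
  F[4-5] = -0.0000 N (compression)
  Rx@0 = -1684.3700 N
  Ry@0 = +938.7174 N
  Ry@4 = +1107.8826 N

1010.683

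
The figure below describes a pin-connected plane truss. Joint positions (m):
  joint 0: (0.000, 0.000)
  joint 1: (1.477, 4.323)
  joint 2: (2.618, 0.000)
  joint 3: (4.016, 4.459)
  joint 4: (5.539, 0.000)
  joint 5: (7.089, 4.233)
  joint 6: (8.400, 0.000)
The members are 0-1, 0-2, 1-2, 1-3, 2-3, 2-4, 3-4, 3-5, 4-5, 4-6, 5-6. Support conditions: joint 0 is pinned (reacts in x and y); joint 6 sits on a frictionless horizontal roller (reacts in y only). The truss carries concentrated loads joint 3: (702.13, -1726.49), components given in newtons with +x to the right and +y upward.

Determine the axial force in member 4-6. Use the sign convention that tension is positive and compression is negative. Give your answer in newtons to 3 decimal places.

N=7 nodes, M=11 members, R=3 reactions → 2N=14, M+R=14
member 0 (0-1): L=4.5684, (cx,cy)=(0.3233,0.9463)
member 1 (0-2): L=2.6180, (cx,cy)=(1.0000,0.0000)
member 2 (1-2): L=4.4710, (cx,cy)=(0.2552,-0.9669)
member 3 (1-3): L=2.5426, (cx,cy)=(0.9986,0.0535)
member 4 (2-3): L=4.6730, (cx,cy)=(0.2992,0.9542)
member 5 (2-4): L=2.9210, (cx,cy)=(1.0000,0.0000)
member 6 (3-4): L=4.7119, (cx,cy)=(0.3232,-0.9463)
member 7 (3-5): L=3.0813, (cx,cy)=(0.9973,-0.0733)
member 8 (4-5): L=4.5079, (cx,cy)=(0.3438,0.9390)
member 9 (4-6): L=2.8610, (cx,cy)=(1.0000,0.0000)
member 10 (5-6): L=4.4314, (cx,cy)=(0.2958,-0.9552)
solve A·x = −loads:
  F[0-1] = -558.3361 N (compression)
  F[0-2] = +882.6463 N (tension)
  F[1-2] = +528.9640 N (tension)
  F[1-3] = -315.9591 N (compression)
  F[2-3] = -535.9972 N (compression)
  F[2-4] = +1177.9880 N (tension)
  F[3-4] = -1204.8178 N (compression)
  F[3-5] = -790.6933 N (compression)
  F[4-5] = +1214.1791 N (tension)
  F[4-6] = +371.0755 N (tension)
  F[5-6] = -1254.2879 N (compression)
  Rx@0 = -702.1300 N
  Ry@0 = +528.3493 N
  Ry@6 = +1198.1407 N

371.075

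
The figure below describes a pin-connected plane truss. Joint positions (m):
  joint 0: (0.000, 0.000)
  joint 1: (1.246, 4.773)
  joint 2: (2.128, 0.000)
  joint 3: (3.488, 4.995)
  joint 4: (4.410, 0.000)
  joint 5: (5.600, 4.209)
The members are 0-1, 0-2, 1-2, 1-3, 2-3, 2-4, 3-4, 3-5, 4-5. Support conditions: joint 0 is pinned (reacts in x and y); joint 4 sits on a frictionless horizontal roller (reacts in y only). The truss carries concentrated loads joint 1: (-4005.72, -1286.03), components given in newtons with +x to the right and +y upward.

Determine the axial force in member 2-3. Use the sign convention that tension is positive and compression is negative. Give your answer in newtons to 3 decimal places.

N=6 nodes, M=9 members, R=3 reactions → 2N=12, M+R=12
member 0 (0-1): L=4.9330, (cx,cy)=(0.2526,0.9676)
member 1 (0-2): L=2.1280, (cx,cy)=(1.0000,0.0000)
member 2 (1-2): L=4.8538, (cx,cy)=(0.1817,-0.9834)
member 3 (1-3): L=2.2530, (cx,cy)=(0.9951,0.0985)
member 4 (2-3): L=5.1768, (cx,cy)=(0.2627,0.9649)
member 5 (2-4): L=2.2820, (cx,cy)=(1.0000,0.0000)
member 6 (3-4): L=5.0794, (cx,cy)=(0.1815,-0.9834)
member 7 (3-5): L=2.2535, (cx,cy)=(0.9372,-0.3488)
member 8 (4-5): L=4.3740, (cx,cy)=(0.2721,0.9623)
solve A·x = −loads:
  F[0-1] = -5434.3305 N (compression)
  F[0-2] = -2633.0791 N (compression)
  F[1-2] = +4227.1284 N (tension)
  F[1-3] = +1874.0753 N (tension)
  F[2-3] = -4308.0738 N (compression)
  F[2-4] = -733.1862 N (compression)
  F[3-4] = +4039.1887 N (tension)
  F[3-5] = -0.0000 N (tension)
  F[4-5] = +0.0000 N (tension)
  Rx@0 = +4005.7200 N
  Ry@0 = +5258.1180 N
  Ry@4 = -3972.0880 N

-4308.074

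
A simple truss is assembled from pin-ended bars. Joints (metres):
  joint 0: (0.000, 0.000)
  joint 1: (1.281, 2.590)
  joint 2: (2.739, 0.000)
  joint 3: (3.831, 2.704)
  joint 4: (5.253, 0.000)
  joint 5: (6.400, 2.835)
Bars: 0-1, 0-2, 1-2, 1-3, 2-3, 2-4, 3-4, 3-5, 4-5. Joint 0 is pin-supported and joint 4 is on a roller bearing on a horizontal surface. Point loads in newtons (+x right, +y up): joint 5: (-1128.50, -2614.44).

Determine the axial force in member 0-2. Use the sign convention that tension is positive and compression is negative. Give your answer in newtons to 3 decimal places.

N=6 nodes, M=9 members, R=3 reactions → 2N=12, M+R=12
member 0 (0-1): L=2.8895, (cx,cy)=(0.4433,0.8964)
member 1 (0-2): L=2.7390, (cx,cy)=(1.0000,0.0000)
member 2 (1-2): L=2.9722, (cx,cy)=(0.4905,-0.8714)
member 3 (1-3): L=2.5525, (cx,cy)=(0.9990,0.0447)
member 4 (2-3): L=2.9162, (cx,cy)=(0.3745,0.9272)
member 5 (2-4): L=2.5140, (cx,cy)=(1.0000,0.0000)
member 6 (3-4): L=3.0551, (cx,cy)=(0.4654,-0.8851)
member 7 (3-5): L=2.5723, (cx,cy)=(0.9987,0.0509)
member 8 (4-5): L=3.0582, (cx,cy)=(0.3751,0.9270)
solve A·x = −loads:
  F[0-1] = -42.5894 N (compression)
  F[0-2] = -1109.6187 N (compression)
  F[1-2] = +41.7881 N (tension)
  F[1-3] = -39.4197 N (compression)
  F[2-3] = -39.2721 N (compression)
  F[2-4] = -1074.4136 N (compression)
  F[3-4] = +38.9711 N (tension)
  F[3-5] = -72.3193 N (compression)
  F[4-5] = -2816.3395 N (compression)
  Rx@0 = +1128.5000 N
  Ry@0 = +38.1753 N
  Ry@4 = +2576.2647 N

-1109.619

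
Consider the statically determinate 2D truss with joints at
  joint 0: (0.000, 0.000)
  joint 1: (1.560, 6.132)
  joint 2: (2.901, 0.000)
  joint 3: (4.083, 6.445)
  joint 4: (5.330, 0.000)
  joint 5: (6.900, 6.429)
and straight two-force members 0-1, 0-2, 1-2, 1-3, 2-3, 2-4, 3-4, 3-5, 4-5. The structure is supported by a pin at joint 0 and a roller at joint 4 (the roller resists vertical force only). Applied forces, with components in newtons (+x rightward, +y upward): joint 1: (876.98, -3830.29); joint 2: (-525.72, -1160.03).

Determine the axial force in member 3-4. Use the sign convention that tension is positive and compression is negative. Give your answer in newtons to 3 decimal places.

-2812.590

N=6 nodes, M=9 members, R=3 reactions → 2N=12, M+R=12
member 0 (0-1): L=6.3273, (cx,cy)=(0.2465,0.9691)
member 1 (0-2): L=2.9010, (cx,cy)=(1.0000,0.0000)
member 2 (1-2): L=6.2769, (cx,cy)=(0.2136,-0.9769)
member 3 (1-3): L=2.5423, (cx,cy)=(0.9924,0.1231)
member 4 (2-3): L=6.5525, (cx,cy)=(0.1804,0.9836)
member 5 (2-4): L=2.4290, (cx,cy)=(1.0000,0.0000)
member 6 (3-4): L=6.5645, (cx,cy)=(0.1900,-0.9818)
member 7 (3-5): L=2.8170, (cx,cy)=(1.0000,-0.0057)
member 8 (4-5): L=6.6179, (cx,cy)=(0.2372,0.9715)
solve A·x = −loads:
  F[0-1] = -2299.9416 N (compression)
  F[0-2] = +918.3100 N (tension)
  F[1-2] = -1774.4296 N (compression)
  F[1-3] = -1073.1048 N (compression)
  F[2-3] = +2941.7510 N (tension)
  F[2-4] = +534.2804 N (tension)
  F[3-4] = -2812.5895 N (compression)
  F[3-5] = -0.0000 N (tension)
  F[4-5] = +0.0000 N (tension)
  Rx@0 = -351.2600 N
  Ry@0 = +2228.9427 N
  Ry@4 = +2761.3773 N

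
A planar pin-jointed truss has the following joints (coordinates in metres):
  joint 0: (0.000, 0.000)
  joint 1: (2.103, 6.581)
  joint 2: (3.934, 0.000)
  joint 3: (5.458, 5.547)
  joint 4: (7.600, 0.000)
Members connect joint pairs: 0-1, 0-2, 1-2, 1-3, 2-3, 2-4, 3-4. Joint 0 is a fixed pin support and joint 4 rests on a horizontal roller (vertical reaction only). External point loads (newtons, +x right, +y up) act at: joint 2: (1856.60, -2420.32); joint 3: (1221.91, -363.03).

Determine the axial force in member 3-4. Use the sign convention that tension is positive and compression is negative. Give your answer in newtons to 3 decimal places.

-2578.491

N=5 nodes, M=7 members, R=3 reactions → 2N=10, M+R=10
member 0 (0-1): L=6.9088, (cx,cy)=(0.3044,0.9525)
member 1 (0-2): L=3.9340, (cx,cy)=(1.0000,0.0000)
member 2 (1-2): L=6.8310, (cx,cy)=(0.2680,-0.9634)
member 3 (1-3): L=3.5107, (cx,cy)=(0.9556,-0.2945)
member 4 (2-3): L=5.7525, (cx,cy)=(0.2649,0.9643)
member 5 (2-4): L=3.6660, (cx,cy)=(1.0000,0.0000)
member 6 (3-4): L=5.9462, (cx,cy)=(0.3602,-0.9329)
solve A·x = −loads:
  F[0-1] = -396.7990 N (compression)
  F[0-2] = +3199.2926 N (tension)
  F[1-2] = +471.3852 N (tension)
  F[1-3] = -258.6054 N (compression)
  F[2-3] = +2039.0420 N (tension)
  F[2-4] = +928.8489 N (tension)
  F[3-4] = -2578.4909 N (compression)
  Rx@0 = -3078.5100 N
  Ry@0 = +377.9696 N
  Ry@4 = +2405.3804 N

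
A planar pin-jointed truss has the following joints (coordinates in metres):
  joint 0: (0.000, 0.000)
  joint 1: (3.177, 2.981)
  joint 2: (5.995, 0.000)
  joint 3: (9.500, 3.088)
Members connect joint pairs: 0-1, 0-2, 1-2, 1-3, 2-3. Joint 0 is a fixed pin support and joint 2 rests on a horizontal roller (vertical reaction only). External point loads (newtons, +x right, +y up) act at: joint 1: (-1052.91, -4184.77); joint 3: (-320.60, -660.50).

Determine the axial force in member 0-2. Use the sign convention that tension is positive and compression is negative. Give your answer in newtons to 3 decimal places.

1045.336

N=4 nodes, M=5 members, R=3 reactions → 2N=8, M+R=8
member 0 (0-1): L=4.3566, (cx,cy)=(0.7292,0.6843)
member 1 (0-2): L=5.9950, (cx,cy)=(1.0000,0.0000)
member 2 (1-2): L=4.1021, (cx,cy)=(0.6870,-0.7267)
member 3 (1-3): L=6.3239, (cx,cy)=(0.9999,0.0169)
member 4 (2-3): L=4.6713, (cx,cy)=(0.7503,0.6611)
solve A·x = −loads:
  F[0-1] = -3316.9244 N (compression)
  F[0-2] = +1045.3360 N (tension)
  F[1-2] = -2625.2369 N (compression)
  F[1-3] = +437.5590 N (tension)
  F[2-3] = -1010.3490 N (compression)
  Rx@0 = +1373.5100 N
  Ry@0 = +2269.6192 N
  Ry@2 = +2575.6508 N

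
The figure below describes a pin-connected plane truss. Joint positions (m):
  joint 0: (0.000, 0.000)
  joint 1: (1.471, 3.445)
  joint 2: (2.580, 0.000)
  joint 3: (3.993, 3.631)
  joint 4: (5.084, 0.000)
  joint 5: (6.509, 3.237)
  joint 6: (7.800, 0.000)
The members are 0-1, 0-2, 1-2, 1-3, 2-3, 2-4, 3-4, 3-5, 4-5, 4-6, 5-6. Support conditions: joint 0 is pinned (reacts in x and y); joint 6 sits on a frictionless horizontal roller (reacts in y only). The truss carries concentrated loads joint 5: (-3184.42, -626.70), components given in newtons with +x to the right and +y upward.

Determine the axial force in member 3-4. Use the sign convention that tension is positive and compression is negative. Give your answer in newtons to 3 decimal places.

1830.629

N=7 nodes, M=11 members, R=3 reactions → 2N=14, M+R=14
member 0 (0-1): L=3.7459, (cx,cy)=(0.3927,0.9197)
member 1 (0-2): L=2.5800, (cx,cy)=(1.0000,0.0000)
member 2 (1-2): L=3.6191, (cx,cy)=(0.3064,-0.9519)
member 3 (1-3): L=2.5288, (cx,cy)=(0.9973,0.0736)
member 4 (2-3): L=3.8962, (cx,cy)=(0.3627,0.9319)
member 5 (2-4): L=2.5040, (cx,cy)=(1.0000,0.0000)
member 6 (3-4): L=3.7914, (cx,cy)=(0.2878,-0.9577)
member 7 (3-5): L=2.5467, (cx,cy)=(0.9880,-0.1547)
member 8 (4-5): L=3.5368, (cx,cy)=(0.4029,0.9152)
member 9 (4-6): L=2.7160, (cx,cy)=(1.0000,0.0000)
member 10 (5-6): L=3.4849, (cx,cy)=(0.3705,-0.9289)
solve A·x = −loads:
  F[0-1] = -1549.7546 N (compression)
  F[0-2] = -2575.8397 N (compression)
  F[1-2] = +1416.5089 N (tension)
  F[1-3] = -1045.4722 N (compression)
  F[2-3] = -1446.8639 N (compression)
  F[2-4] = -1617.0645 N (compression)
  F[3-4] = +1830.6287 N (tension)
  F[3-5] = -2119.6574 N (compression)
  F[4-5] = -1915.5612 N (compression)
  F[4-6] = -318.4870 N (compression)
  F[5-6] = +859.7290 N (tension)
  Rx@0 = +3184.4200 N
  Ry@0 = +1425.2612 N
  Ry@6 = -798.5612 N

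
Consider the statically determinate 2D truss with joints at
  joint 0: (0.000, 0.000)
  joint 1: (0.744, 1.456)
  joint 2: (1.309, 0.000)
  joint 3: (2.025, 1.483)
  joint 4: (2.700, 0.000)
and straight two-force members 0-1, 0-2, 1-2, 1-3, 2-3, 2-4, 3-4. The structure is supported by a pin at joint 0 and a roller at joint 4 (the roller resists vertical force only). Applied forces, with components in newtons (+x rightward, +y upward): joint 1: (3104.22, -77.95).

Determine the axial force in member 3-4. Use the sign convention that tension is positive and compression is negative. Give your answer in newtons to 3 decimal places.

N=5 nodes, M=7 members, R=3 reactions → 2N=10, M+R=10
member 0 (0-1): L=1.6351, (cx,cy)=(0.4550,0.8905)
member 1 (0-2): L=1.3090, (cx,cy)=(1.0000,0.0000)
member 2 (1-2): L=1.5618, (cx,cy)=(0.3618,-0.9323)
member 3 (1-3): L=1.2813, (cx,cy)=(0.9998,0.0211)
member 4 (2-3): L=1.6468, (cx,cy)=(0.4348,0.9005)
member 5 (2-4): L=1.3910, (cx,cy)=(1.0000,0.0000)
member 6 (3-4): L=1.6294, (cx,cy)=(0.4143,-0.9102)
solve A·x = −loads:
  F[0-1] = +1816.4487 N (tension)
  F[0-2] = +2277.6907 N (tension)
  F[1-2] = -1854.9611 N (compression)
  F[1-3] = -1606.9850 N (compression)
  F[2-3] = +1920.3272 N (tension)
  F[2-4] = +771.7025 N (tension)
  F[3-4] = -1862.8220 N (compression)
  Rx@0 = -3104.2200 N
  Ry@0 = -1617.5089 N
  Ry@4 = +1695.4589 N

-1862.822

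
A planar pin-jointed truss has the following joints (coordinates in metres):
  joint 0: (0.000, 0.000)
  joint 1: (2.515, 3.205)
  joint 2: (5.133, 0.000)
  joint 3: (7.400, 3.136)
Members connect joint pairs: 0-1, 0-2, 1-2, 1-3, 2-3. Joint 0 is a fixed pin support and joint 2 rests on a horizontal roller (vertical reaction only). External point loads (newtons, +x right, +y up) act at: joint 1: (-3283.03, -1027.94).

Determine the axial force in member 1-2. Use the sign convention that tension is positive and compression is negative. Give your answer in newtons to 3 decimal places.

1996.530

N=4 nodes, M=5 members, R=3 reactions → 2N=8, M+R=8
member 0 (0-1): L=4.0740, (cx,cy)=(0.6173,0.7867)
member 1 (0-2): L=5.1330, (cx,cy)=(1.0000,0.0000)
member 2 (1-2): L=4.1384, (cx,cy)=(0.6326,-0.7745)
member 3 (1-3): L=4.8855, (cx,cy)=(0.9999,-0.0141)
member 4 (2-3): L=3.8696, (cx,cy)=(0.5858,0.8104)
solve A·x = −loads:
  F[0-1] = -3272.1160 N (compression)
  F[0-2] = -1263.0428 N (compression)
  F[1-2] = +1996.5296 N (tension)
  F[1-3] = -0.0000 N (compression)
  F[2-3] = +0.0000 N (tension)
  Rx@0 = +3283.0300 N
  Ry@0 = +2574.1785 N
  Ry@2 = -1546.2385 N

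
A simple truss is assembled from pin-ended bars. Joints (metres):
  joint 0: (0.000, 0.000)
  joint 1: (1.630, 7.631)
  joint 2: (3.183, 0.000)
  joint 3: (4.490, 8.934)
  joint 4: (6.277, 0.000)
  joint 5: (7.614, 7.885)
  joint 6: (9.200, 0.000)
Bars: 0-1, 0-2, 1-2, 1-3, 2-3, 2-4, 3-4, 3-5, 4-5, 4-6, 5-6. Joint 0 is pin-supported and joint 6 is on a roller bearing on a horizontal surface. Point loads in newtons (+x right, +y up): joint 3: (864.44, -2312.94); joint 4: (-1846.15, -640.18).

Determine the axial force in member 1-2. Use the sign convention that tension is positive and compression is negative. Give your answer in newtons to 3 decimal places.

462.040

N=7 nodes, M=11 members, R=3 reactions → 2N=14, M+R=14
member 0 (0-1): L=7.8031, (cx,cy)=(0.2089,0.9779)
member 1 (0-2): L=3.1830, (cx,cy)=(1.0000,0.0000)
member 2 (1-2): L=7.7874, (cx,cy)=(0.1994,-0.9799)
member 3 (1-3): L=3.1428, (cx,cy)=(0.9100,0.4146)
member 4 (2-3): L=9.0291, (cx,cy)=(0.1448,0.9895)
member 5 (2-4): L=3.0940, (cx,cy)=(1.0000,0.0000)
member 6 (3-4): L=9.1110, (cx,cy)=(0.1961,-0.9806)
member 7 (3-5): L=3.2954, (cx,cy)=(0.9480,-0.3183)
member 8 (4-5): L=7.9975, (cx,cy)=(0.1672,0.9859)
member 9 (4-6): L=2.9230, (cx,cy)=(1.0000,0.0000)
member 10 (5-6): L=8.0429, (cx,cy)=(0.1972,-0.9804)
solve A·x = −loads:
  F[0-1] = -560.4384 N (compression)
  F[0-2] = -864.6399 N (compression)
  F[1-2] = +462.0397 N (tension)
  F[1-3] = -229.9016 N (compression)
  F[2-3] = -457.5782 N (compression)
  F[2-4] = -706.2617 N (compression)
  F[3-4] = -1510.9664 N (compression)
  F[3-5] = -889.8171 N (compression)
  F[4-5] = +2152.0843 N (tension)
  F[4-6] = +483.7542 N (tension)
  F[5-6] = -2453.2145 N (compression)
  Rx@0 = +981.7100 N
  Ry@0 = +548.0746 N
  Ry@6 = +2405.0454 N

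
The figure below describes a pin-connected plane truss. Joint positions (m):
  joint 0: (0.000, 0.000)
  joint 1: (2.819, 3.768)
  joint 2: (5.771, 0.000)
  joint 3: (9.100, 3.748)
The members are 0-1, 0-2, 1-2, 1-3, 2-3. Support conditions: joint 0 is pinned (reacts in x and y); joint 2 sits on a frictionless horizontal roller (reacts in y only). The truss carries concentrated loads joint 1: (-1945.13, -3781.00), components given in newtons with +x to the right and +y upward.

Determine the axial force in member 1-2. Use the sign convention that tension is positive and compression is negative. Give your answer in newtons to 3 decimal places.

-732.884

N=4 nodes, M=5 members, R=3 reactions → 2N=8, M+R=8
member 0 (0-1): L=4.7058, (cx,cy)=(0.5990,0.8007)
member 1 (0-2): L=5.7710, (cx,cy)=(1.0000,0.0000)
member 2 (1-2): L=4.7867, (cx,cy)=(0.6167,-0.7872)
member 3 (1-3): L=6.2810, (cx,cy)=(1.0000,-0.0032)
member 4 (2-3): L=5.0130, (cx,cy)=(0.6641,0.7477)
solve A·x = −loads:
  F[0-1] = -4001.5349 N (compression)
  F[0-2] = +451.9797 N (tension)
  F[1-2] = -732.8841 N (compression)
  F[1-3] = +0.0000 N (tension)
  F[2-3] = -0.0000 N (compression)
  Rx@0 = +1945.1300 N
  Ry@0 = +3204.0828 N
  Ry@2 = +576.9172 N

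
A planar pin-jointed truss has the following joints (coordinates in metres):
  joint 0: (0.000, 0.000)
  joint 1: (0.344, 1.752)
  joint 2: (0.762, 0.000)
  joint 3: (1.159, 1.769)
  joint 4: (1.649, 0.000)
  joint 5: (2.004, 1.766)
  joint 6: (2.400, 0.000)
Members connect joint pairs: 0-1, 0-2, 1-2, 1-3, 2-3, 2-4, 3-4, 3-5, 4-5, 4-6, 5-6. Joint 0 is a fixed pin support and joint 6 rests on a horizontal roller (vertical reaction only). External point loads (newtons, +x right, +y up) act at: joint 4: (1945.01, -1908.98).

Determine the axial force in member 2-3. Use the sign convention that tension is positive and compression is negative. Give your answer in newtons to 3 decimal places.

N=7 nodes, M=11 members, R=3 reactions → 2N=14, M+R=14
member 0 (0-1): L=1.7855, (cx,cy)=(0.1927,0.9813)
member 1 (0-2): L=0.7620, (cx,cy)=(1.0000,0.0000)
member 2 (1-2): L=1.8012, (cx,cy)=(0.2321,-0.9727)
member 3 (1-3): L=0.8152, (cx,cy)=(0.9998,0.0209)
member 4 (2-3): L=1.8130, (cx,cy)=(0.2190,0.9757)
member 5 (2-4): L=0.8870, (cx,cy)=(1.0000,0.0000)
member 6 (3-4): L=1.8356, (cx,cy)=(0.2669,-0.9637)
member 7 (3-5): L=0.8450, (cx,cy)=(1.0000,-0.0036)
member 8 (4-5): L=1.8013, (cx,cy)=(0.1971,0.9804)
member 9 (4-6): L=0.7510, (cx,cy)=(1.0000,0.0000)
member 10 (5-6): L=1.8099, (cx,cy)=(0.2188,-0.9758)
solve A·x = −loads:
  F[0-1] = -608.7574 N (compression)
  F[0-2] = +2062.2982 N (tension)
  F[1-2] = +608.5740 N (tension)
  F[1-3] = -258.5767 N (compression)
  F[2-3] = -606.6830 N (compression)
  F[2-4] = +2336.3783 N (tension)
  F[3-4] = +621.8974 N (tension)
  F[3-5] = -557.3820 N (compression)
  F[4-5] = +1335.8481 N (tension)
  F[4-6] = +294.1137 N (tension)
  F[5-6] = -1344.1993 N (compression)
  Rx@0 = -1945.0100 N
  Ry@0 = +597.3517 N
  Ry@6 = +1311.6283 N

-606.683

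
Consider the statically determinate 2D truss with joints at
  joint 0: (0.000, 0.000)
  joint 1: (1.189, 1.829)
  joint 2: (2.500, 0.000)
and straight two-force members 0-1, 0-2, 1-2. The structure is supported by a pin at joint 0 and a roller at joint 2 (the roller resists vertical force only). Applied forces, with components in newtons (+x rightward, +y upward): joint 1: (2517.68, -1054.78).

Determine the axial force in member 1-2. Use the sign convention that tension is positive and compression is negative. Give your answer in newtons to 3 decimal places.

N=3 nodes, M=3 members, R=3 reactions → 2N=6, M+R=6
member 0 (0-1): L=2.1815, (cx,cy)=(0.5450,0.8384)
member 1 (0-2): L=2.5000, (cx,cy)=(1.0000,0.0000)
member 2 (1-2): L=2.2503, (cx,cy)=(0.5826,-0.8128)
solve A·x = −loads:
  F[0-1] = +1537.2010 N (tension)
  F[0-2] = +1679.8491 N (tension)
  F[1-2] = -2883.4524 N (compression)
  Rx@0 = -2517.6800 N
  Ry@0 = -1288.8081 N
  Ry@2 = +2343.5881 N

-2883.452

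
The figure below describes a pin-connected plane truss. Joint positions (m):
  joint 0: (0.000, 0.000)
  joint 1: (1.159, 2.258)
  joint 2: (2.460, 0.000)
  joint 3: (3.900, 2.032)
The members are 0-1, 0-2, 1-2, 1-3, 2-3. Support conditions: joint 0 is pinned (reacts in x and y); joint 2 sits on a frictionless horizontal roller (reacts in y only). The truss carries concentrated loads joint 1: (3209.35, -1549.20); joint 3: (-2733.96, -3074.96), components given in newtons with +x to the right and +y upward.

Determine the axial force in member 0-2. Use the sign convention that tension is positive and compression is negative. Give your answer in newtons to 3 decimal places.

-380.867

N=4 nodes, M=5 members, R=3 reactions → 2N=8, M+R=8
member 0 (0-1): L=2.5381, (cx,cy)=(0.4566,0.8896)
member 1 (0-2): L=2.4600, (cx,cy)=(1.0000,0.0000)
member 2 (1-2): L=2.6060, (cx,cy)=(0.4992,-0.8665)
member 3 (1-3): L=2.7503, (cx,cy)=(0.9966,-0.0822)
member 4 (2-3): L=2.4905, (cx,cy)=(0.5782,0.8159)
solve A·x = −loads:
  F[0-1] = +1875.1059 N (tension)
  F[0-2] = -380.8669 N (compression)
  F[1-2] = -3663.3421 N (compression)
  F[1-3] = -526.0028 N (compression)
  F[2-3] = -3821.7796 N (compression)
  Rx@0 = -475.3900 N
  Ry@0 = -1668.1865 N
  Ry@2 = +6292.3465 N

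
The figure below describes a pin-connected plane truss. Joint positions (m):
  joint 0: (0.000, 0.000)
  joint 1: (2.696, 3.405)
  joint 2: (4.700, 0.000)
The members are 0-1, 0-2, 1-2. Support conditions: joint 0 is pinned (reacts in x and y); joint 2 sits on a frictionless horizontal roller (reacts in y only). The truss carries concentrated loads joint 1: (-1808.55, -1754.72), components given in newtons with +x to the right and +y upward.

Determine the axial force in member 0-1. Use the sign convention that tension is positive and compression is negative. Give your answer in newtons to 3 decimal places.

N=3 nodes, M=3 members, R=3 reactions → 2N=6, M+R=6
member 0 (0-1): L=4.3431, (cx,cy)=(0.6208,0.7840)
member 1 (0-2): L=4.7000, (cx,cy)=(1.0000,0.0000)
member 2 (1-2): L=3.9510, (cx,cy)=(0.5072,-0.8618)
solve A·x = −loads:
  F[0-1] = -2625.5223 N (compression)
  F[0-2] = -178.7412 N (compression)
  F[1-2] = +352.3944 N (tension)
  Rx@0 = +1808.5500 N
  Ry@0 = +2058.4195 N
  Ry@2 = -303.6995 N

-2625.522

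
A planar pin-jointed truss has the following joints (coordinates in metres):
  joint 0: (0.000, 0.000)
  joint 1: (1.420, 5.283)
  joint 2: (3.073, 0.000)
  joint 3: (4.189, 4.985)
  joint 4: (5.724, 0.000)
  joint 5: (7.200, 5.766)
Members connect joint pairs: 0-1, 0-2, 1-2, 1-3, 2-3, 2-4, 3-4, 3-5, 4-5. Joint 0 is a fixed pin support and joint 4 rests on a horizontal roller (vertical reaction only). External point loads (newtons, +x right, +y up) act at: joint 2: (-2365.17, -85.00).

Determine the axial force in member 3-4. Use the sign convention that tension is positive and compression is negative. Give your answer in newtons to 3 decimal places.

-47.748

N=6 nodes, M=9 members, R=3 reactions → 2N=12, M+R=12
member 0 (0-1): L=5.4705, (cx,cy)=(0.2596,0.9657)
member 1 (0-2): L=3.0730, (cx,cy)=(1.0000,0.0000)
member 2 (1-2): L=5.5356, (cx,cy)=(0.2986,-0.9544)
member 3 (1-3): L=2.7850, (cx,cy)=(0.9943,-0.1070)
member 4 (2-3): L=5.1084, (cx,cy)=(0.2185,0.9758)
member 5 (2-4): L=2.6510, (cx,cy)=(1.0000,0.0000)
member 6 (3-4): L=5.2160, (cx,cy)=(0.2943,-0.9557)
member 7 (3-5): L=3.1106, (cx,cy)=(0.9680,0.2511)
member 8 (4-5): L=5.9519, (cx,cy)=(0.2480,0.9688)
solve A·x = −loads:
  F[0-1] = -40.7640 N (compression)
  F[0-2] = -2354.5888 N (compression)
  F[1-2] = +43.9209 N (tension)
  F[1-3] = -23.8335 N (compression)
  F[2-3] = +44.1495 N (tension)
  F[2-4] = +14.0516 N (tension)
  F[3-4] = -47.7477 N (compression)
  F[3-5] = -0.0000 N (compression)
  F[4-5] = +0.0000 N (tension)
  Rx@0 = +2365.1700 N
  Ry@0 = +39.3667 N
  Ry@4 = +45.6333 N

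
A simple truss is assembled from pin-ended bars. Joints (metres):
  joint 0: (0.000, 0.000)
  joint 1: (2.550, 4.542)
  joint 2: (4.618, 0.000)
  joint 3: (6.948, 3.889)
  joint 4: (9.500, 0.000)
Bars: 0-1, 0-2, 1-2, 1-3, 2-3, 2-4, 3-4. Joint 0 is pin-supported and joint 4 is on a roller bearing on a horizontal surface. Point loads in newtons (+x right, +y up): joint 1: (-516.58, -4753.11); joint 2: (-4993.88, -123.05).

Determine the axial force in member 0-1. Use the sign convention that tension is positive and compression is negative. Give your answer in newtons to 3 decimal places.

N=5 nodes, M=7 members, R=3 reactions → 2N=10, M+R=10
member 0 (0-1): L=5.2089, (cx,cy)=(0.4896,0.8720)
member 1 (0-2): L=4.6180, (cx,cy)=(1.0000,0.0000)
member 2 (1-2): L=4.9906, (cx,cy)=(0.4144,-0.9101)
member 3 (1-3): L=4.4462, (cx,cy)=(0.9892,-0.1469)
member 4 (2-3): L=4.5336, (cx,cy)=(0.5139,0.8578)
member 5 (2-4): L=4.8820, (cx,cy)=(1.0000,0.0000)
member 6 (3-4): L=4.6516, (cx,cy)=(0.5486,-0.8361)
solve A·x = −loads:
  F[0-1] = -4343.5751 N (compression)
  F[0-2] = -3384.0623 N (compression)
  F[1-2] = -856.2539 N (compression)
  F[1-3] = -1268.7643 N (compression)
  F[2-3] = +1051.8845 N (tension)
  F[2-4] = +714.3962 N (tension)
  F[3-4] = -1302.1387 N (compression)
  Rx@0 = +5510.4600 N
  Ry@0 = +3787.4896 N
  Ry@4 = +1088.6704 N

-4343.575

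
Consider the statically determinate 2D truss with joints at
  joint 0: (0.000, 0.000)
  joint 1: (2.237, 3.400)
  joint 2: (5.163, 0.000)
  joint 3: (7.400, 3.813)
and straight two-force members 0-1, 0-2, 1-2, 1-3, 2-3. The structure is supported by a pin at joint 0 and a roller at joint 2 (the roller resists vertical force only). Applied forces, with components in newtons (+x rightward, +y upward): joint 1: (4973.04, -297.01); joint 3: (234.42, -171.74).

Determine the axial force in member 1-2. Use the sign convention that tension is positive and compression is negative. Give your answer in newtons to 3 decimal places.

N=4 nodes, M=5 members, R=3 reactions → 2N=8, M+R=8
member 0 (0-1): L=4.0699, (cx,cy)=(0.5496,0.8354)
member 1 (0-2): L=5.1630, (cx,cy)=(1.0000,0.0000)
member 2 (1-2): L=4.4857, (cx,cy)=(0.6523,-0.7580)
member 3 (1-3): L=5.1795, (cx,cy)=(0.9968,0.0797)
member 4 (2-3): L=4.4208, (cx,cy)=(0.5060,0.8625)
solve A·x = −loads:
  F[0-1] = +4014.9878 N (tension)
  F[0-2] = +3000.6477 N (tension)
  F[1-2] = -4779.9007 N (compression)
  F[1-3] = +352.8035 N (tension)
  F[2-3] = -231.7297 N (compression)
  Rx@0 = -5207.4600 N
  Ry@0 = -3354.1179 N
  Ry@2 = +3822.8679 N

-4779.901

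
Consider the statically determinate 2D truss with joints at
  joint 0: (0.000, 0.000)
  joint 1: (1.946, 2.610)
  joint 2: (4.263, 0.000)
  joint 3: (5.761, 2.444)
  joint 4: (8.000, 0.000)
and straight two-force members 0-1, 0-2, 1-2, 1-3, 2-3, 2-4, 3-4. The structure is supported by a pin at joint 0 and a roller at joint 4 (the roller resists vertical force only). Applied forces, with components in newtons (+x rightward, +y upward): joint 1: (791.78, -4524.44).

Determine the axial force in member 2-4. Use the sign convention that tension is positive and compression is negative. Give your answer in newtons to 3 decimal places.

1244.906

N=5 nodes, M=7 members, R=3 reactions → 2N=10, M+R=10
member 0 (0-1): L=3.2556, (cx,cy)=(0.5977,0.8017)
member 1 (0-2): L=4.2630, (cx,cy)=(1.0000,0.0000)
member 2 (1-2): L=3.4901, (cx,cy)=(0.6639,-0.7478)
member 3 (1-3): L=3.8186, (cx,cy)=(0.9991,-0.0435)
member 4 (2-3): L=2.8666, (cx,cy)=(0.5226,0.8526)
member 5 (2-4): L=3.7370, (cx,cy)=(1.0000,0.0000)
member 6 (3-4): L=3.3146, (cx,cy)=(0.6755,-0.7374)
solve A·x = −loads:
  F[0-1] = -3948.5867 N (compression)
  F[0-2] = +3151.9960 N (tension)
  F[1-2] = -1699.3383 N (compression)
  F[1-3] = -2025.7483 N (compression)
  F[2-3] = +1490.5458 N (tension)
  F[2-4] = +1244.9062 N (tension)
  F[3-4] = -1842.9240 N (compression)
  Rx@0 = -791.7800 N
  Ry@0 = +3165.5517 N
  Ry@4 = +1358.8883 N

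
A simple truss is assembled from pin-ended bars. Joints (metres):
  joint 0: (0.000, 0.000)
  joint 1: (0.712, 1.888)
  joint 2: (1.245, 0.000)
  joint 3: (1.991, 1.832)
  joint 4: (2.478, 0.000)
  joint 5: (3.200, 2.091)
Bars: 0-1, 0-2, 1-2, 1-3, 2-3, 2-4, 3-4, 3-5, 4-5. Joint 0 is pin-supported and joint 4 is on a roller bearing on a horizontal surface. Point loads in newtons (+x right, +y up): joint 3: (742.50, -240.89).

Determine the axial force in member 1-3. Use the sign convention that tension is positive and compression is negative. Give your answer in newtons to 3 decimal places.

335.225

N=6 nodes, M=9 members, R=3 reactions → 2N=12, M+R=12
member 0 (0-1): L=2.0178, (cx,cy)=(0.3529,0.9357)
member 1 (0-2): L=1.2450, (cx,cy)=(1.0000,0.0000)
member 2 (1-2): L=1.9618, (cx,cy)=(0.2717,-0.9624)
member 3 (1-3): L=1.2802, (cx,cy)=(0.9990,-0.0437)
member 4 (2-3): L=1.9781, (cx,cy)=(0.3771,0.9262)
member 5 (2-4): L=1.2330, (cx,cy)=(1.0000,0.0000)
member 6 (3-4): L=1.8956, (cx,cy)=(0.2569,-0.9664)
member 7 (3-5): L=1.2364, (cx,cy)=(0.9778,0.2095)
member 8 (4-5): L=2.2121, (cx,cy)=(0.3264,0.9452)
solve A·x = −loads:
  F[0-1] = +536.0752 N (tension)
  F[0-2] = +553.3401 N (tension)
  F[1-2] = -536.4342 N (compression)
  F[1-3] = +335.2247 N (tension)
  F[2-3] = +557.4171 N (tension)
  F[2-4] = +197.3739 N (tension)
  F[3-4] = -768.2688 N (compression)
  F[3-5] = +0.0000 N (tension)
  F[4-5] = -0.0000 N (compression)
  Rx@0 = -742.5000 N
  Ry@0 = -501.5926 N
  Ry@4 = +742.4826 N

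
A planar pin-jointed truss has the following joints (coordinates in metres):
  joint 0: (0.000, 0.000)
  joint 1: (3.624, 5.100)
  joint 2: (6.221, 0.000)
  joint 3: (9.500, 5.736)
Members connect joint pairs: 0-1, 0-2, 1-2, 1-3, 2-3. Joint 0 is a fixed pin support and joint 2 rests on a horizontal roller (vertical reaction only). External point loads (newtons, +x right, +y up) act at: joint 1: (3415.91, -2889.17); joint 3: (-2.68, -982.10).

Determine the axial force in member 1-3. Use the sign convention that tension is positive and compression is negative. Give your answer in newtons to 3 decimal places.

599.070

N=4 nodes, M=5 members, R=3 reactions → 2N=8, M+R=8
member 0 (0-1): L=6.2565, (cx,cy)=(0.5792,0.8152)
member 1 (0-2): L=6.2210, (cx,cy)=(1.0000,0.0000)
member 2 (1-2): L=5.7231, (cx,cy)=(0.4538,-0.8911)
member 3 (1-3): L=5.9103, (cx,cy)=(0.9942,0.1076)
member 4 (2-3): L=6.6071, (cx,cy)=(0.4963,0.8682)
solve A·x = −loads:
  F[0-1] = +2587.7873 N (tension)
  F[0-2] = +1914.2783 N (tension)
  F[1-2] = -5537.0400 N (compression)
  F[1-3] = +599.0703 N (tension)
  F[2-3] = -1205.4988 N (compression)
  Rx@0 = -3413.2300 N
  Ry@0 = -2109.4518 N
  Ry@2 = +5980.7218 N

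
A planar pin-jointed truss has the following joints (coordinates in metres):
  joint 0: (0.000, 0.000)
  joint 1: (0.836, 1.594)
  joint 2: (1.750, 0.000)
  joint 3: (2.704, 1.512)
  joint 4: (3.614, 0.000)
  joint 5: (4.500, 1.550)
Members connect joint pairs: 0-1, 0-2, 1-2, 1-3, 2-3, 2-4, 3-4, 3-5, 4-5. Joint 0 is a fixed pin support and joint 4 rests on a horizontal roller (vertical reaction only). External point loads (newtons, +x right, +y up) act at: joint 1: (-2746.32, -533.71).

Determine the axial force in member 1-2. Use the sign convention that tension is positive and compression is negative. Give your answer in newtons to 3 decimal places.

1187.953

N=6 nodes, M=9 members, R=3 reactions → 2N=12, M+R=12
member 0 (0-1): L=1.7999, (cx,cy)=(0.4645,0.8856)
member 1 (0-2): L=1.7500, (cx,cy)=(1.0000,0.0000)
member 2 (1-2): L=1.8375, (cx,cy)=(0.4974,-0.8675)
member 3 (1-3): L=1.8698, (cx,cy)=(0.9990,-0.0439)
member 4 (2-3): L=1.7878, (cx,cy)=(0.5336,0.8457)
member 5 (2-4): L=1.8640, (cx,cy)=(1.0000,0.0000)
member 6 (3-4): L=1.7647, (cx,cy)=(0.5157,-0.8568)
member 7 (3-5): L=1.7964, (cx,cy)=(0.9998,0.0212)
member 8 (4-5): L=1.7854, (cx,cy)=(0.4963,0.8682)
solve A·x = −loads:
  F[0-1] = -1831.0343 N (compression)
  F[0-2] = -1895.8711 N (compression)
  F[1-2] = +1187.9534 N (tension)
  F[1-3] = +1306.2068 N (tension)
  F[2-3] = -1218.5430 N (compression)
  F[2-4] = -654.7183 N (compression)
  F[3-4] = +1269.6658 N (tension)
  F[3-5] = +0.0000 N (tension)
  F[4-5] = -0.0000 N (compression)
  Rx@0 = +2746.3200 N
  Ry@0 = +1621.5497 N
  Ry@4 = -1087.8397 N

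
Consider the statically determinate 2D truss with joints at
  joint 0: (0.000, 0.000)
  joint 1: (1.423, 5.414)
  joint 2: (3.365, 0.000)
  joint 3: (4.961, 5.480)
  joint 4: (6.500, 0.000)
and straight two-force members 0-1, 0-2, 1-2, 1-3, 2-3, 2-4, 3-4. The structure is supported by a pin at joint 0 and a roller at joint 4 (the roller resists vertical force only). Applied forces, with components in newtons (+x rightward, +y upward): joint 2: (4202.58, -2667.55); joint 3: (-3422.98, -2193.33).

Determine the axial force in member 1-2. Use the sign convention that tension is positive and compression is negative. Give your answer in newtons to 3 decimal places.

N=5 nodes, M=7 members, R=3 reactions → 2N=10, M+R=10
member 0 (0-1): L=5.5979, (cx,cy)=(0.2542,0.9672)
member 1 (0-2): L=3.3650, (cx,cy)=(1.0000,0.0000)
member 2 (1-2): L=5.7518, (cx,cy)=(0.3376,-0.9413)
member 3 (1-3): L=3.5386, (cx,cy)=(0.9998,0.0187)
member 4 (2-3): L=5.7077, (cx,cy)=(0.2796,0.9601)
member 5 (2-4): L=3.1350, (cx,cy)=(1.0000,0.0000)
member 6 (3-4): L=5.6920, (cx,cy)=(0.2704,-0.9628)
solve A·x = −loads:
  F[0-1] = -4851.0823 N (compression)
  F[0-2] = +2012.7602 N (tension)
  F[1-2] = +4927.0218 N (tension)
  F[1-3] = -2897.2026 N (compression)
  F[2-3] = -2051.9961 N (compression)
  F[2-4] = +47.5044 N (tension)
  F[3-4] = -175.6956 N (compression)
  Rx@0 = -779.6000 N
  Ry@0 = +4691.7284 N
  Ry@4 = +169.1516 N

4927.022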